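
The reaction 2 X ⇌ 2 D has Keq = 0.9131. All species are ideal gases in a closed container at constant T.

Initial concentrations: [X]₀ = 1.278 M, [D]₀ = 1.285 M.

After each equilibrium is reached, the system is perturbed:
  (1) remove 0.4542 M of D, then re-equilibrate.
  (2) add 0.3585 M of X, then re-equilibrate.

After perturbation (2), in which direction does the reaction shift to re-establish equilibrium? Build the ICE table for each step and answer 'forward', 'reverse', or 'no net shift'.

Q₀ = 1.011 vs Keq = 0.9131 ⇒ Q>K, reverse
Step 1:
                  X         D
  init        1.278     1.285
  Δ         0.03262  -0.03262
  eq          1.311     1.252
  solve Keq expr → x = -0.01631; check Q = 0.9131
Then remove 0.4542 M of D.
Step 2:
                  X         D
  init        1.311    0.7982
  Δ         -0.2323    0.2323
  eq          1.078      1.03
  solve Keq expr → x = 0.1161; check Q = 0.9131
Then add 0.3585 M of X.
Step 3:
                  X         D
  init        1.437      1.03
  Δ         -0.1752    0.1752
  eq          1.262     1.206
  solve Keq expr → x = 0.08759; check Q = 0.9131

Direction: forward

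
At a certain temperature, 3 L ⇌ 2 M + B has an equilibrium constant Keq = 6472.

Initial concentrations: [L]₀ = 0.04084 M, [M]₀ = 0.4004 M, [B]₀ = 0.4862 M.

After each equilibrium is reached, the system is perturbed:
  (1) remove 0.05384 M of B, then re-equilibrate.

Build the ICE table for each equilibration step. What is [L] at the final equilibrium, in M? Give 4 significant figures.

Q₀ = 1144 vs Keq = 6472 ⇒ Q<K, forward
Step 1:
                  L         M         B
  I         0.04084    0.4004    0.4862
  C        -0.01739   0.01159  0.005795
  E         0.02345     0.412     0.492
  solve Keq expr → x = 0.005795; check Q = 6472
Then remove 0.05384 M of B.
Step 2:
                  L         M         B
  I         0.02345     0.412    0.4382
  C       -8.6288e-04 5.7526e-04 2.8763e-04
  E         0.02259    0.4126    0.4384
  solve Keq expr → x = 2.8763e-04; check Q = 6472

[L]_eq = 0.02259 M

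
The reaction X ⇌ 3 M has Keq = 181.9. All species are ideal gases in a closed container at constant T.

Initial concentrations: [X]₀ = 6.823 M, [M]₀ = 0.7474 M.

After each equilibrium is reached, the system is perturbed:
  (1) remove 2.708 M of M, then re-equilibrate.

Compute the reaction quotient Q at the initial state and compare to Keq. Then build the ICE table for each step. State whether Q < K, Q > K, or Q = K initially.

Q₀ = 0.06119 vs Keq = 181.9 ⇒ Q<K, forward
Step 1:
                    X           M
  Initial       6.823      0.7474
  Change       -2.764       8.291
  Equil         4.059       9.038
  solve Keq expr → x = 2.764; check Q = 181.9
Then remove 2.708 M of M.
Step 2:
                    X           M
  Initial       4.059        6.33
  Change      -0.7144       2.143
  Equil         3.345       8.474
  solve Keq expr → x = 0.7144; check Q = 181.9

Q₀ = 0.06119; Q < K (proceeds forward)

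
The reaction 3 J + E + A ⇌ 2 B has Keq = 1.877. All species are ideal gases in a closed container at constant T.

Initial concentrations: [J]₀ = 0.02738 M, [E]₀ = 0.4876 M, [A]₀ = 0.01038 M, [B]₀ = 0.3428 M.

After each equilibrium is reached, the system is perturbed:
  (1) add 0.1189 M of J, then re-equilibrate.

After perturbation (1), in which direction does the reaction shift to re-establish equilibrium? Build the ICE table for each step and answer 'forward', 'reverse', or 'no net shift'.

Q₀ = 1.1312e+06 vs Keq = 1.877 ⇒ Q>K, reverse
Step 1:
                   J          E          A          B
  Initial    0.02738     0.4876    0.01038     0.3428
  Change      0.3683     0.1228     0.1228    -0.2456
  Equil       0.3957     0.6104     0.1332    0.09723
  solve Keq expr → x = -0.1228; check Q = 1.877
Then add 0.1189 M of J.
Step 2:
                   J          E          A          B
  Initial     0.5146     0.6104     0.1332    0.09723
  Change    -0.03673   -0.01224   -0.01224    0.02449
  Equil       0.4779     0.5981     0.1209     0.1217
  solve Keq expr → x = 0.01224; check Q = 1.877

Direction: forward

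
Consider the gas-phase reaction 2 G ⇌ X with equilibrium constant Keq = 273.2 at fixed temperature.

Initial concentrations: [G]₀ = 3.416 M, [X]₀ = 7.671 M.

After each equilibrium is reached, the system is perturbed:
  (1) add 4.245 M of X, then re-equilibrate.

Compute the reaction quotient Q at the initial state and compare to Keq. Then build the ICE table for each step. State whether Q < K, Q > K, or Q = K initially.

Q₀ = 0.6574; Q < K (proceeds forward)

Q₀ = 0.6574 vs Keq = 273.2 ⇒ Q<K, forward
Step 1:
                  G         X
  init        3.416     7.671
  Δ          -3.232     1.616
  eq         0.1844     9.287
  solve Keq expr → x = 1.616; check Q = 273.2
Then add 4.245 M of X.
Step 2:
                  G         X
  init       0.1844     13.53
  Δ         0.03803  -0.01901
  eq         0.2224     13.51
  solve Keq expr → x = -0.01901; check Q = 273.2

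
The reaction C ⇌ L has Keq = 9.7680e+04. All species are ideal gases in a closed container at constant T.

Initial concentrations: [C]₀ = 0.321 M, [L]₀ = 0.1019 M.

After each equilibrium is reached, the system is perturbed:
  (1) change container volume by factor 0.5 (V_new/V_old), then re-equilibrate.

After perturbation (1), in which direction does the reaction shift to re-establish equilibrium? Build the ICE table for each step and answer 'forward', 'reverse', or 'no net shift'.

Direction: no net shift

Q₀ = 0.3174 vs Keq = 9.7680e+04 ⇒ Q<K, forward
Step 1:
                  C         L
  init        0.321    0.1019
  Δ          -0.321     0.321
  eq      4.3294e-06    0.4229
  solve Keq expr → x = 0.321; check Q = 9.7680e+04
Then change container volume by factor 0.5 (V_new/V_old).
Step 2:
                  C         L
  init    8.6588e-06    0.8458
  Δ               0         0
  eq      8.6588e-06    0.8458
  solve Keq expr → x = 0; check Q = 9.7680e+04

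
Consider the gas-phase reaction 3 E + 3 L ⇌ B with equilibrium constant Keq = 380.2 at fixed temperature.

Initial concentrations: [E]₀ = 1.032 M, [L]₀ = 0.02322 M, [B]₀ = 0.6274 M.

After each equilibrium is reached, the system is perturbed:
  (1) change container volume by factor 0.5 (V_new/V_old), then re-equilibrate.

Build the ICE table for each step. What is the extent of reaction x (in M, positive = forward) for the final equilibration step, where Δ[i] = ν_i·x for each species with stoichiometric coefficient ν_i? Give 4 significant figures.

x = 0.04602 M

Q₀ = 4.5595e+04 vs Keq = 380.2 ⇒ Q>K, reverse
Step 1:
                  E         L         B
  Initial     1.032   0.02322    0.6274
  Change    0.08137   0.08137  -0.02712
  Equil       1.113    0.1046    0.6003
  solve Keq expr → x = -0.02712; check Q = 380.2
Then change container volume by factor 0.5 (V_new/V_old).
Step 2:
                  E         L         B
  Initial     2.227    0.2092     1.201
  Change     -0.138    -0.138   0.04602
  Equil       2.089   0.07113     1.247
  solve Keq expr → x = 0.04602; check Q = 380.2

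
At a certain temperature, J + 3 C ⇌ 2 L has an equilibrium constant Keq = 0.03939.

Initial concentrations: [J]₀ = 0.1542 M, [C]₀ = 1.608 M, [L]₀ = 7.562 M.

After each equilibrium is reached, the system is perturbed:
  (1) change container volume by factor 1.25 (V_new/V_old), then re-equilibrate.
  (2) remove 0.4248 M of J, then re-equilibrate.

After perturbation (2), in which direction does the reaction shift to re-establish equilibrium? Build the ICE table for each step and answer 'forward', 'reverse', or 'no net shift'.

Direction: reverse

Q₀ = 89.19 vs Keq = 0.03939 ⇒ Q>K, reverse
Step 1:
                   J          C          L
  Initial     0.1542      1.608      7.562
  Change       1.616      4.847     -3.231
  Equil         1.77      6.455      4.331
  solve Keq expr → x = -1.616; check Q = 0.03939
Then change container volume by factor 1.25 (V_new/V_old).
Step 2:
                   J          C          L
  Initial      1.416      5.164      3.464
  Change      0.1255     0.3764    -0.2509
  Equil        1.541      5.541      3.214
  solve Keq expr → x = -0.1255; check Q = 0.03939
Then remove 0.4248 M of J.
Step 3:
                   J          C          L
  Initial      1.117      5.541      3.214
  Change     0.08644     0.2593    -0.1729
  Equil        1.203        5.8      3.041
  solve Keq expr → x = -0.08644; check Q = 0.03939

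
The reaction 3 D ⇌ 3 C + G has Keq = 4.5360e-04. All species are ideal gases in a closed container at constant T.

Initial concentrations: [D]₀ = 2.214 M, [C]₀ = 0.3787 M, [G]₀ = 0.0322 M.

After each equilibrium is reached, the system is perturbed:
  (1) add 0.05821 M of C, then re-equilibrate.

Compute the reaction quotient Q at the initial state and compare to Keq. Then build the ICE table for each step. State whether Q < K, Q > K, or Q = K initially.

Q₀ = 1.6114e-04; Q < K (proceeds forward)

Q₀ = 1.6114e-04 vs Keq = 4.5360e-04 ⇒ Q<K, forward
Step 1:
                  D         C         G
  init        2.214    0.3787    0.0322
  Δ        -0.06193   0.06193   0.02064
  eq          2.152    0.4406   0.05284
  solve Keq expr → x = 0.02064; check Q = 4.5360e-04
Then add 0.05821 M of C.
Step 2:
                  D         C         G
  init        2.152    0.4988   0.05284
  Δ         0.02577  -0.02577  -0.00859
  eq          2.178    0.4731   0.04425
  solve Keq expr → x = -0.00859; check Q = 4.5360e-04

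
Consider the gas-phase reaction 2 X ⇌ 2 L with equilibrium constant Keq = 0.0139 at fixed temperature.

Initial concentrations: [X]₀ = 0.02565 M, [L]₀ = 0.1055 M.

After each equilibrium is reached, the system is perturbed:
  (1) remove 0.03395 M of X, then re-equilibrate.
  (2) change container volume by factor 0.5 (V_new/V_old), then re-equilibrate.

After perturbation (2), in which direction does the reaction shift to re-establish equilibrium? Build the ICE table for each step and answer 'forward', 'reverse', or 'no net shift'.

Direction: no net shift

Q₀ = 16.92 vs Keq = 0.0139 ⇒ Q>K, reverse
Step 1:
                    X           L
  init        0.02565      0.1055
  Δ           0.09167    -0.09167
  eq           0.1173     0.01383
  solve Keq expr → x = -0.04583; check Q = 0.0139
Then remove 0.03395 M of X.
Step 2:
                    X           L
  init        0.08337     0.01383
  Δ          0.003581   -0.003581
  eq          0.08695     0.01025
  solve Keq expr → x = -0.00179; check Q = 0.0139
Then change container volume by factor 0.5 (V_new/V_old).
Step 3:
                    X           L
  init         0.1739      0.0205
  Δ                 0           0
  eq           0.1739      0.0205
  solve Keq expr → x = 0; check Q = 0.0139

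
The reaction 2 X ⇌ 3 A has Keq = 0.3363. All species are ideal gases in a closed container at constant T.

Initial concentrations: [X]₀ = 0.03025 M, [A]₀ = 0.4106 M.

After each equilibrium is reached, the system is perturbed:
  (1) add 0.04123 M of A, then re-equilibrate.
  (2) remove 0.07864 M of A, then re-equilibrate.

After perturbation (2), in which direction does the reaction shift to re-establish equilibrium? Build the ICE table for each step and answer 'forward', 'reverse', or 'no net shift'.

Q₀ = 75.65 vs Keq = 0.3363 ⇒ Q>K, reverse
Step 1:
                    X           A
  init        0.03025      0.4106
  Δ            0.1344     -0.2017
  eq           0.1647      0.2089
  solve Keq expr → x = -0.06722; check Q = 0.3363
Then add 0.04123 M of A.
Step 2:
                    X           A
  init         0.1647      0.2502
  Δ           0.01769    -0.02653
  eq           0.1824      0.2236
  solve Keq expr → x = -0.008843; check Q = 0.3363
Then remove 0.07864 M of A.
Step 3:
                    X           A
  init         0.1824       0.145
  Δ          -0.03354     0.05031
  eq           0.1488      0.1953
  solve Keq expr → x = 0.01677; check Q = 0.3363

Direction: forward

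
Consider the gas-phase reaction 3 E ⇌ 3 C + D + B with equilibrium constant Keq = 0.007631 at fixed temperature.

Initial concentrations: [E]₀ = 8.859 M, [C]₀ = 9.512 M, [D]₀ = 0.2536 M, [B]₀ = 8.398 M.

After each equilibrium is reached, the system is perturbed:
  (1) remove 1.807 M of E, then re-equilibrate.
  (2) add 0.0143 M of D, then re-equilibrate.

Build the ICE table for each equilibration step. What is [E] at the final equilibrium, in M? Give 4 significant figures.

Q₀ = 2.636 vs Keq = 0.007631 ⇒ Q>K, reverse
Step 1:
                    E           C           D           B
  I             8.859       9.512      0.2536       8.398
  C            0.7571     -0.7571     -0.2524     -0.2524
  E             9.616       8.755    0.001241       8.146
  solve Keq expr → x = -0.2524; check Q = 0.007631
Then remove 1.807 M of E.
Step 2:
                    E           C           D           B
  I             7.809       8.755    0.001241       8.146
  C          0.001727   -0.001727 -5.7565e-04 -5.7565e-04
  E             7.811       8.753  6.6569e-04       8.145
  solve Keq expr → x = -5.7565e-04; check Q = 0.007631
Then add 0.0143 M of D.
Step 3:
                    E           C           D           B
  I             7.811       8.753     0.01497       8.145
  C           0.04283    -0.04283    -0.01428    -0.01428
  E             7.854        8.71  6.8794e-04       8.131
  solve Keq expr → x = -0.01428; check Q = 0.007631

[E]_eq = 7.854 M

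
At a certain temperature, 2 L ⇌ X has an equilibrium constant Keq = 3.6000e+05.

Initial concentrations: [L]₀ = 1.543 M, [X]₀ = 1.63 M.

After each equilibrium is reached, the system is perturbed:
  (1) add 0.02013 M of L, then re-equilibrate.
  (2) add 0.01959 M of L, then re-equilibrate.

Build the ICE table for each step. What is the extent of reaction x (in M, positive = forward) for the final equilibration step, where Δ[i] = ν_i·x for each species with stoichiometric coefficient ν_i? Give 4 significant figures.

x = 0.009792 M

Q₀ = 0.6846 vs Keq = 3.6000e+05 ⇒ Q<K, forward
Step 1:
                  L         X
  I           1.543      1.63
  C           -1.54    0.7702
  E        0.002582       2.4
  solve Keq expr → x = 0.7702; check Q = 3.6000e+05
Then add 0.02013 M of L.
Step 2:
                  L         X
  I         0.02271       2.4
  C        -0.02012   0.01006
  E        0.002588      2.41
  solve Keq expr → x = 0.01006; check Q = 3.6000e+05
Then add 0.01959 M of L.
Step 3:
                  L         X
  I         0.02218      2.41
  C        -0.01958  0.009792
  E        0.002593      2.42
  solve Keq expr → x = 0.009792; check Q = 3.6000e+05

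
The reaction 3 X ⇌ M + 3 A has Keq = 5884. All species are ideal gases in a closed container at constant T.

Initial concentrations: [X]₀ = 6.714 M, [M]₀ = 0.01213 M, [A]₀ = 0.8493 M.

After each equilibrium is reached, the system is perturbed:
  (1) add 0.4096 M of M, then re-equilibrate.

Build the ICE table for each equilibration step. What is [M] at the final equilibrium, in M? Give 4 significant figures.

[M]_eq = 2.484 M

Q₀ = 2.4553e-05 vs Keq = 5884 ⇒ Q<K, forward
Step 1:
                   X          M          A
  I            6.714    0.01213     0.8493
  C           -6.214      2.071      6.214
  E           0.4997      2.084      7.064
  solve Keq expr → x = 2.071; check Q = 5884
Then add 0.4096 M of M.
Step 2:
                   X          M          A
  I           0.4997      2.493      7.064
  C          0.02804  -0.009347   -0.02804
  E           0.5278      2.484      7.036
  solve Keq expr → x = -0.009347; check Q = 5884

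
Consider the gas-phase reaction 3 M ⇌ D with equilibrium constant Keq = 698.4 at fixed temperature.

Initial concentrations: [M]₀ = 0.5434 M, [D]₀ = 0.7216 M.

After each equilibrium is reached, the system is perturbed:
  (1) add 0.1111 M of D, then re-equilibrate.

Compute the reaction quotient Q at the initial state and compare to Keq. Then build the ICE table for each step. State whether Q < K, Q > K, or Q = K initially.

Q₀ = 4.497; Q < K (proceeds forward)

Q₀ = 4.497 vs Keq = 698.4 ⇒ Q<K, forward
Step 1:
                    M           D
  Initial      0.5434      0.7216
  Change      -0.4359      0.1453
  Equil        0.1075      0.8669
  solve Keq expr → x = 0.1453; check Q = 698.4
Then add 0.1111 M of D.
Step 2:
                    M           D
  Initial      0.1075       0.978
  Change     0.004352   -0.001451
  Equil        0.1118      0.9766
  solve Keq expr → x = -0.001451; check Q = 698.4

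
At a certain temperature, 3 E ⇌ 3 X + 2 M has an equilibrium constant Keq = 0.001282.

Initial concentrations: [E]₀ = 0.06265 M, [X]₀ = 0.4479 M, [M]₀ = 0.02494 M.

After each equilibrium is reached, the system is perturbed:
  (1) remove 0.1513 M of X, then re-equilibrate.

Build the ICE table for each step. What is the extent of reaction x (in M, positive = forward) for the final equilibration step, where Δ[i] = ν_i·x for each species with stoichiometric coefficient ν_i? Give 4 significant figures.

x = 0.00151 M

Q₀ = 0.2273 vs Keq = 0.001282 ⇒ Q>K, reverse
Step 1:
                   E          X          M
  I          0.06265     0.4479    0.02494
  C          0.03162   -0.03162   -0.02108
  E          0.09427     0.4163   0.003859
  solve Keq expr → x = -0.01054; check Q = 0.001282
Then remove 0.1513 M of X.
Step 2:
                   E          X          M
  I          0.09427      0.265   0.003859
  C        -0.004531   0.004531   0.003021
  E          0.08974     0.2695    0.00688
  solve Keq expr → x = 0.00151; check Q = 0.001282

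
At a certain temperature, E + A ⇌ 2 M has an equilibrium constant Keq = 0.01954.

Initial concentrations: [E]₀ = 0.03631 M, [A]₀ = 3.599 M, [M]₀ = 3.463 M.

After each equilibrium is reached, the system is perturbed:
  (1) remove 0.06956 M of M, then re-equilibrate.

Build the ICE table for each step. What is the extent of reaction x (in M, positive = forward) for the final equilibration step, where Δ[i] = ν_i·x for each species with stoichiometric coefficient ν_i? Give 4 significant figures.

x = 0.03212 M

Q₀ = 91.77 vs Keq = 0.01954 ⇒ Q>K, reverse
Step 1:
                  E         A         M
  I         0.03631     3.599     3.463
  C           1.533     1.533    -3.066
  E           1.569     5.132    0.3967
  solve Keq expr → x = -1.533; check Q = 0.01954
Then remove 0.06956 M of M.
Step 2:
                  E         A         M
  I           1.569     5.132    0.3272
  C        -0.03212  -0.03212   0.06425
  E           1.537       5.1    0.3914
  solve Keq expr → x = 0.03212; check Q = 0.01954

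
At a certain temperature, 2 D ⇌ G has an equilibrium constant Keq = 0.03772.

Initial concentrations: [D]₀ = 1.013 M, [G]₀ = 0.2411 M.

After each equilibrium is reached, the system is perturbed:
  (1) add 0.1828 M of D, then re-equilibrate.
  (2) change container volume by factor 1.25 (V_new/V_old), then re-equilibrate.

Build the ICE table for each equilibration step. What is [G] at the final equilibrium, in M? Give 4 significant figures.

Q₀ = 0.235 vs Keq = 0.03772 ⇒ Q>K, reverse
Step 1:
                  D         G
  init        1.013    0.2411
  Δ          0.3434   -0.1717
  eq          1.356    0.0694
  solve Keq expr → x = -0.1717; check Q = 0.03772
Then add 0.1828 M of D.
Step 2:
                  D         G
  init        1.539    0.0694
  Δ        -0.03247   0.01624
  eq          1.507   0.08563
  solve Keq expr → x = 0.01624; check Q = 0.03772
Then change container volume by factor 1.25 (V_new/V_old).
Step 3:
                  D         G
  init        1.205   0.06851
  Δ         0.02315  -0.01158
  eq          1.229   0.05693
  solve Keq expr → x = -0.01158; check Q = 0.03772

[G]_eq = 0.05693 M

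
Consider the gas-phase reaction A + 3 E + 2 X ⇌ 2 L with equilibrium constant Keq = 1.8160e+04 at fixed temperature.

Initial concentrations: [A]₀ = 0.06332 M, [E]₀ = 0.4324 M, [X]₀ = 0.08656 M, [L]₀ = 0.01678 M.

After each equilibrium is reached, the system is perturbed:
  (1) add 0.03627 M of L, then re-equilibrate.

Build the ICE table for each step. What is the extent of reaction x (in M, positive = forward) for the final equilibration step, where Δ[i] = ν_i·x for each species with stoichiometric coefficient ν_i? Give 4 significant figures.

Q₀ = 7.341 vs Keq = 1.8160e+04 ⇒ Q<K, forward
Step 1:
                   A          E          X          L
  I          0.06332     0.4324    0.08656    0.01678
  C         -0.03374    -0.1012   -0.06748    0.06748
  E          0.02958     0.3312    0.01908    0.08426
  solve Keq expr → x = 0.03374; check Q = 1.8160e+04
Then add 0.03627 M of L.
Step 2:
                   A          E          X          L
  I          0.02958     0.3312    0.01908     0.1205
  C         0.002567   0.007702   0.005135  -0.005135
  E          0.03215     0.3389    0.02421     0.1154
  solve Keq expr → x = -0.002567; check Q = 1.8160e+04

x = -0.002567 M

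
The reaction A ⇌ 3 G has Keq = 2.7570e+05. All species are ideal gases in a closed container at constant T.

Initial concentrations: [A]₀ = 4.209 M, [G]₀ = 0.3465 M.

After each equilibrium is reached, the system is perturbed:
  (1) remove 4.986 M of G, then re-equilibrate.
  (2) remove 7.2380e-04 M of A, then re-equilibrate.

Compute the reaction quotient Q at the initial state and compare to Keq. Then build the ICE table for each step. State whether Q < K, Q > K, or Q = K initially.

Q₀ = 0.009884 vs Keq = 2.7570e+05 ⇒ Q<K, forward
Step 1:
                  A         G
  init        4.209    0.3465
  Δ          -4.201      12.6
  eq       0.007877     12.95
  solve Keq expr → x = 4.201; check Q = 2.7570e+05
Then remove 4.986 M of G.
Step 2:
                  A         G
  init     0.007877     7.964
  Δ       -0.006032    0.0181
  eq       0.001845     7.982
  solve Keq expr → x = 0.006032; check Q = 2.7570e+05
Then remove 7.2380e-04 M of A.
Step 3:
                  A         G
  init     0.001121     7.982
  Δ       7.2230e-04 -0.002167
  eq       0.001843      7.98
  solve Keq expr → x = -7.2230e-04; check Q = 2.7570e+05

Q₀ = 0.009884; Q < K (proceeds forward)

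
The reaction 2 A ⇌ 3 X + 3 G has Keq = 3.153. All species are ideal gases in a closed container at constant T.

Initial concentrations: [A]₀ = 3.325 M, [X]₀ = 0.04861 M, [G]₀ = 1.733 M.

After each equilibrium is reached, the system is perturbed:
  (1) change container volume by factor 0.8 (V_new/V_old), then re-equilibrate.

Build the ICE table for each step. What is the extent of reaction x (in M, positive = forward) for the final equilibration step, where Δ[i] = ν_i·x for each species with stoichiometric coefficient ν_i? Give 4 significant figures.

x = -0.07716 M

Q₀ = 5.4074e-05 vs Keq = 3.153 ⇒ Q<K, forward
Step 1:
                  A         X         G
  I           3.325   0.04861     1.733
  C         -0.6585    0.9878    0.9878
  E           2.666     1.036     2.721
  solve Keq expr → x = 0.3293; check Q = 3.153
Then change container volume by factor 0.8 (V_new/V_old).
Step 2:
                  A         X         G
  I           3.333     1.295     3.401
  C          0.1543   -0.2315   -0.2315
  E           3.487     1.064     3.169
  solve Keq expr → x = -0.07716; check Q = 3.153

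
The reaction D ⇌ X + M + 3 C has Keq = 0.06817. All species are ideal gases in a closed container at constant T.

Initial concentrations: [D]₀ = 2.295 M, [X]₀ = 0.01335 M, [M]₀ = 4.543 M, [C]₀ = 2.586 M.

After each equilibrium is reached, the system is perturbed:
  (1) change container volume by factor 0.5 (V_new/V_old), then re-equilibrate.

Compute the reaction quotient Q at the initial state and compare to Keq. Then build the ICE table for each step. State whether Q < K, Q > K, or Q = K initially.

Q₀ = 0.457 vs Keq = 0.06817 ⇒ Q>K, reverse
Step 1:
                   D          X          M          C
  I            2.295    0.01335      4.543      2.586
  C          0.01126   -0.01126   -0.01126   -0.03379
  E            2.306   0.002087      4.532      2.552
  solve Keq expr → x = -0.01126; check Q = 0.06817
Then change container volume by factor 0.5 (V_new/V_old).
Step 2:
                   D          X          M          C
  I            4.613   0.004174      9.063      5.104
  C         0.003911  -0.003911  -0.003911   -0.01173
  E            4.616 2.6300e-04       9.06      5.093
  solve Keq expr → x = -0.003911; check Q = 0.06817

Q₀ = 0.457; Q > K (proceeds reverse)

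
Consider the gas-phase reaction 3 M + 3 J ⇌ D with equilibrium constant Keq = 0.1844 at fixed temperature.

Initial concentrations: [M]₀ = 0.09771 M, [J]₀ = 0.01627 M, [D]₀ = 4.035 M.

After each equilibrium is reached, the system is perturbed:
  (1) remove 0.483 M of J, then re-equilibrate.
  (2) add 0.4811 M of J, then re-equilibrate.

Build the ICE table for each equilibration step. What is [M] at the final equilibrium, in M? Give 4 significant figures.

[M]_eq = 1.676 M

Q₀ = 1.0043e+09 vs Keq = 0.1844 ⇒ Q>K, reverse
Step 1:
                  M         J         D
  Initial   0.09771   0.01627     4.035
  Change      1.577     1.577   -0.5258
  Equil       1.675     1.594     3.509
  solve Keq expr → x = -0.5258; check Q = 0.1844
Then remove 0.483 M of J.
Step 2:
                  M         J         D
  Initial     1.675     1.111     3.509
  Change     0.2585    0.2585  -0.08618
  Equil       1.934     1.369     3.423
  solve Keq expr → x = -0.08618; check Q = 0.1844
Then add 0.4811 M of J.
Step 3:
                  M         J         D
  Initial     1.934      1.85     3.423
  Change    -0.2576   -0.2576   0.08586
  Equil       1.676     1.593     3.509
  solve Keq expr → x = 0.08586; check Q = 0.1844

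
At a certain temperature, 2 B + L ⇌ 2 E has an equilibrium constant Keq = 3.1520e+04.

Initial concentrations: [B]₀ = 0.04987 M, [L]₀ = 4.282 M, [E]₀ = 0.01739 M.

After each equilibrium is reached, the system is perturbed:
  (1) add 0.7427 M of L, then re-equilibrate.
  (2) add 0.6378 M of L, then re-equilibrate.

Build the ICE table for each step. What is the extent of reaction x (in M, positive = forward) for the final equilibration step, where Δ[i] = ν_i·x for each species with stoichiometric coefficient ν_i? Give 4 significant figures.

Q₀ = 0.0284 vs Keq = 3.1520e+04 ⇒ Q<K, forward
Step 1:
                  B         L         E
  I         0.04987     4.282   0.01739
  C        -0.04969  -0.02484   0.04969
  E       1.8311e-04     4.257   0.06708
  solve Keq expr → x = 0.02484; check Q = 3.1520e+04
Then add 0.7427 M of L.
Step 2:
                  B         L         E
  I       1.8311e-04         5   0.06708
  C       -1.4111e-05 -7.0555e-06 1.4111e-05
  E       1.6900e-04         5   0.06709
  solve Keq expr → x = 7.0555e-06; check Q = 3.1520e+04
Then add 0.6378 M of L.
Step 3:
                  B         L         E
  I       1.6900e-04     5.638   0.06709
  C       -9.8233e-06 -4.9116e-06 9.8233e-06
  E       1.5918e-04     5.638    0.0671
  solve Keq expr → x = 4.9116e-06; check Q = 3.1520e+04

x = 4.9116e-06 M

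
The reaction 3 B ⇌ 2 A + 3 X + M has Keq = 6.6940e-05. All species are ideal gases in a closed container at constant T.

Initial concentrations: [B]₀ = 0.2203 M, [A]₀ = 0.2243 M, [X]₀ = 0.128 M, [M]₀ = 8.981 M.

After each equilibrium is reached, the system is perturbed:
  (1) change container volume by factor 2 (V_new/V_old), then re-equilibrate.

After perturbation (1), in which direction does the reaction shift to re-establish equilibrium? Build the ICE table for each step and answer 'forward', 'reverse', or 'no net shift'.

Direction: forward

Q₀ = 0.08863 vs Keq = 6.6940e-05 ⇒ Q>K, reverse
Step 1:
                  B         A         X         M
  I          0.2203    0.2243     0.128     8.981
  C          0.1058  -0.07052   -0.1058  -0.03526
  E          0.3261    0.1538   0.02222     8.946
  solve Keq expr → x = -0.03526; check Q = 6.6940e-05
Then change container volume by factor 2 (V_new/V_old).
Step 2:
                  B         A         X         M
  I           0.163   0.07689   0.01111     4.473
  C       -0.008881  0.005921  0.008881   0.00296
  E          0.1542   0.08281   0.01999     4.476
  solve Keq expr → x = 0.00296; check Q = 6.6940e-05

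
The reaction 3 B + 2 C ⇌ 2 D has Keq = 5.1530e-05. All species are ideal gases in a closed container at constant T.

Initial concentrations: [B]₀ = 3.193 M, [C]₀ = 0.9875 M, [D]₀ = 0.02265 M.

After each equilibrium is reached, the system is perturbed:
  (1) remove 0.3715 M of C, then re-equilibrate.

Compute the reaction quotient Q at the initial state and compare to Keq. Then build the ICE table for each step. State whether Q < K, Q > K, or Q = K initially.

Q₀ = 1.6161e-05 vs Keq = 5.1530e-05 ⇒ Q<K, forward
Step 1:
                   B          C          D
  Initial      3.193     0.9875    0.02265
  Change    -0.02497   -0.01665    0.01665
  Equil        3.168     0.9709     0.0393
  solve Keq expr → x = 0.008324; check Q = 5.1530e-05
Then remove 0.3715 M of C.
Step 2:
                   B          C          D
  Initial      3.168     0.5994     0.0393
  Change     0.02132    0.01421   -0.01421
  Equil        3.189     0.6136    0.02509
  solve Keq expr → x = -0.007106; check Q = 5.1530e-05

Q₀ = 1.6161e-05; Q < K (proceeds forward)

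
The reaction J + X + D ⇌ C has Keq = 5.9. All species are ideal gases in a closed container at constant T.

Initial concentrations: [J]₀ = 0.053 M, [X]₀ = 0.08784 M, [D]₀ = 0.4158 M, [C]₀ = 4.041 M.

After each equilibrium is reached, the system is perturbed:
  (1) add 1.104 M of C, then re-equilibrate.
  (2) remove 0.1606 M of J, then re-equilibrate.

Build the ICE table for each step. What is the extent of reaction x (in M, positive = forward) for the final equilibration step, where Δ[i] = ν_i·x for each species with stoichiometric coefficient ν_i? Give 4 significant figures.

x = -0.06045 M

Q₀ = 2088 vs Keq = 5.9 ⇒ Q>K, reverse
Step 1:
                    J           X           D           C
  init          0.053     0.08784      0.4158       4.041
  Δ            0.6597      0.6597      0.6597     -0.6597
  eq           0.7127      0.7476       1.076       3.381
  solve Keq expr → x = -0.6597; check Q = 5.9
Then add 1.104 M of C.
Step 2:
                    J           X           D           C
  init         0.7127      0.7476       1.076       4.485
  Δ           0.07573     0.07573     0.07573    -0.07573
  eq           0.7885      0.8233       1.151        4.41
  solve Keq expr → x = -0.07573; check Q = 5.9
Then remove 0.1606 M of J.
Step 3:
                    J           X           D           C
  init         0.6279      0.8233       1.151        4.41
  Δ           0.06045     0.06045     0.06045    -0.06045
  eq           0.6883      0.8838       1.212       4.349
  solve Keq expr → x = -0.06045; check Q = 5.9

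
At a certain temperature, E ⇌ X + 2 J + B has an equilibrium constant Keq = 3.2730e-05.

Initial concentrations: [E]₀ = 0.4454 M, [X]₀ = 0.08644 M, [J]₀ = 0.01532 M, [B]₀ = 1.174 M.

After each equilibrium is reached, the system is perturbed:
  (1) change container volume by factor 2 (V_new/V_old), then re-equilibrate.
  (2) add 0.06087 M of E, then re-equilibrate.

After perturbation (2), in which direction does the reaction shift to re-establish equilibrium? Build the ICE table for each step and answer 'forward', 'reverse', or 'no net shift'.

Direction: forward

Q₀ = 5.3475e-05 vs Keq = 3.2730e-05 ⇒ Q>K, reverse
Step 1:
                   E          X          J          B
  init        0.4454    0.08644    0.01532      1.174
  Δ         0.001596  -0.001596  -0.003192  -0.001596
  eq           0.447    0.08484    0.01213      1.172
  solve Keq expr → x = -0.001596; check Q = 3.2730e-05
Then change container volume by factor 2 (V_new/V_old).
Step 2:
                   E          X          J          B
  init        0.2235    0.04242   0.006064     0.5862
  Δ        -0.004958   0.004958   0.009917   0.004958
  eq          0.2185    0.04738    0.01598     0.5912
  solve Keq expr → x = 0.004958; check Q = 3.2730e-05
Then add 0.06087 M of E.
Step 3:
                   E          X          J          B
  init        0.2794    0.04738    0.01598     0.5912
  Δ       -9.3464e-04 9.3464e-04   0.001869 9.3464e-04
  eq          0.2785    0.04831    0.01785     0.5921
  solve Keq expr → x = 9.3464e-04; check Q = 3.2730e-05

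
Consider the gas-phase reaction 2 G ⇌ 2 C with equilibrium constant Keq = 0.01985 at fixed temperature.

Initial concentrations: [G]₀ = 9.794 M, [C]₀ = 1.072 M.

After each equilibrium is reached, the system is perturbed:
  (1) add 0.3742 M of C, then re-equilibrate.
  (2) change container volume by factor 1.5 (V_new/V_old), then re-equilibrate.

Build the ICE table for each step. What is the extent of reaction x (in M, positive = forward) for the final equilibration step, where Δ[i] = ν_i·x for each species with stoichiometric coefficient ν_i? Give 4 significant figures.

x = 0 M

Q₀ = 0.01198 vs Keq = 0.01985 ⇒ Q<K, forward
Step 1:
                  G         C
  init        9.794     1.072
  Δ         -0.2699    0.2699
  eq          9.524     1.342
  solve Keq expr → x = 0.1349; check Q = 0.01985
Then add 0.3742 M of C.
Step 2:
                  G         C
  init        9.524     1.716
  Δ           0.328    -0.328
  eq          9.852     1.388
  solve Keq expr → x = -0.164; check Q = 0.01985
Then change container volume by factor 1.5 (V_new/V_old).
Step 3:
                  G         C
  init        6.568    0.9254
  Δ               0         0
  eq          6.568    0.9254
  solve Keq expr → x = 0; check Q = 0.01985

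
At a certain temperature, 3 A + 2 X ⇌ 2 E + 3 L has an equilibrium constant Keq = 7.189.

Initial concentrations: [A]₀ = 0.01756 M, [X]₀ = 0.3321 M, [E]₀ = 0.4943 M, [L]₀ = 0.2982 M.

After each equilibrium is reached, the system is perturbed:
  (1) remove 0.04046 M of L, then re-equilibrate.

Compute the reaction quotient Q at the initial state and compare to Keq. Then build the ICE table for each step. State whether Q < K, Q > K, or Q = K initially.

Q₀ = 1.0849e+04 vs Keq = 7.189 ⇒ Q>K, reverse
Step 1:
                   A          X          E          L
  Initial    0.01756     0.3321     0.4943     0.2982
  Change     0.09441    0.06294   -0.06294   -0.09441
  Equil        0.112      0.395     0.4314     0.2038
  solve Keq expr → x = -0.03147; check Q = 7.189
Then remove 0.04046 M of L.
Step 2:
                   A          X          E          L
  Initial      0.112      0.395     0.4314     0.1633
  Change    -0.01262  -0.008416   0.008416    0.01262
  Equil      0.09934     0.3866     0.4398      0.176
  solve Keq expr → x = 0.004208; check Q = 7.189

Q₀ = 1.0849e+04; Q > K (proceeds reverse)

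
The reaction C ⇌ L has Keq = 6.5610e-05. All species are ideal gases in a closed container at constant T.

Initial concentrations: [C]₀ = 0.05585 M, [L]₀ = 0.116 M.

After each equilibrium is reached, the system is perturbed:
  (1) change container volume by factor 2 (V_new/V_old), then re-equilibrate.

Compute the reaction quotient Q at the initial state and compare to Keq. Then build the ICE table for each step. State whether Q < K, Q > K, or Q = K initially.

Q₀ = 2.077 vs Keq = 6.5610e-05 ⇒ Q>K, reverse
Step 1:
                  C         L
  I         0.05585     0.116
  C           0.116    -0.116
  E          0.1718 1.1274e-05
  solve Keq expr → x = -0.116; check Q = 6.5610e-05
Then change container volume by factor 2 (V_new/V_old).
Step 2:
                  C         L
  I         0.08592 5.6372e-06
  C               0         0
  E         0.08592 5.6372e-06
  solve Keq expr → x = 0; check Q = 6.5610e-05

Q₀ = 2.077; Q > K (proceeds reverse)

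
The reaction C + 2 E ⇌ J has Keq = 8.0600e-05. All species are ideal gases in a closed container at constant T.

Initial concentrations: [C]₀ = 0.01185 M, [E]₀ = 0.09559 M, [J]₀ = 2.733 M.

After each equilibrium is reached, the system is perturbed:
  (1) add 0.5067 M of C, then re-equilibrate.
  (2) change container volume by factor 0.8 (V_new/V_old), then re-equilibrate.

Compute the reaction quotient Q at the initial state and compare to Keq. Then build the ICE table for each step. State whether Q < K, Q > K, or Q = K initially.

Q₀ = 2.5240e+04; Q > K (proceeds reverse)

Q₀ = 2.5240e+04 vs Keq = 8.0600e-05 ⇒ Q>K, reverse
Step 1:
                   C          E          J
  init       0.01185    0.09559      2.733
  Δ            2.726      5.452     -2.726
  eq           2.738      5.548   0.006793
  solve Keq expr → x = -2.726; check Q = 8.0600e-05
Then add 0.5067 M of C.
Step 2:
                   C          E          J
  init         3.245      5.548   0.006793
  Δ        -0.001247  -0.002493   0.001247
  eq           3.244      5.546    0.00804
  solve Keq expr → x = 0.001247; check Q = 8.0600e-05
Then change container volume by factor 0.8 (V_new/V_old).
Step 3:
                   C          E          J
  init         4.054      6.932    0.01005
  Δ        -0.005581   -0.01116   0.005581
  eq           4.049      6.921    0.01563
  solve Keq expr → x = 0.005581; check Q = 8.0600e-05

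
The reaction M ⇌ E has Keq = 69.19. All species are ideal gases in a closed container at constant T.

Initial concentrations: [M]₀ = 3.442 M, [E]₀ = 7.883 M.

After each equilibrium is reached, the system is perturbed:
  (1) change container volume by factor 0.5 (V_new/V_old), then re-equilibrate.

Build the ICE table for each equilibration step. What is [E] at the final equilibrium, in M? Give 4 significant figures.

Q₀ = 2.29 vs Keq = 69.19 ⇒ Q<K, forward
Step 1:
                   M          E
  init         3.442      7.883
  Δ           -3.281      3.281
  eq          0.1613      11.16
  solve Keq expr → x = 3.281; check Q = 69.19
Then change container volume by factor 0.5 (V_new/V_old).
Step 2:
                   M          E
  init        0.3227      22.33
  Δ                0          0
  eq          0.3227      22.33
  solve Keq expr → x = 0; check Q = 69.19

[E]_eq = 22.33 M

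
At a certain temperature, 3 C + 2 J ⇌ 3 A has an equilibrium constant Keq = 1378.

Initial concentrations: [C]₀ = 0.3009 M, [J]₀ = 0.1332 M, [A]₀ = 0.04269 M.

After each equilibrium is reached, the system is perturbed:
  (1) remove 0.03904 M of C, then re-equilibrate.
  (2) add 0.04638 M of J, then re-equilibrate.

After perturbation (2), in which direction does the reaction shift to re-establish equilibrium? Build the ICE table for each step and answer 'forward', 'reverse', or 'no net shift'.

Q₀ = 0.161 vs Keq = 1378 ⇒ Q<K, forward
Step 1:
                    C           J           A
  init         0.3009      0.1332     0.04269
  Δ           -0.1457    -0.09715      0.1457
  eq           0.1552     0.03605      0.1884
  solve Keq expr → x = 0.04858; check Q = 1378
Then remove 0.03904 M of C.
Step 2:
                    C           J           A
  init         0.1161     0.03605      0.1884
  Δ           0.01166    0.007775    -0.01166
  eq           0.1278     0.04382      0.1768
  solve Keq expr → x = -0.003888; check Q = 1378
Then add 0.04638 M of J.
Step 3:
                    C           J           A
  init         0.1278      0.0902      0.1768
  Δ          -0.02476    -0.01651     0.02476
  eq            0.103     0.07369      0.2015
  solve Keq expr → x = 0.008255; check Q = 1378

Direction: forward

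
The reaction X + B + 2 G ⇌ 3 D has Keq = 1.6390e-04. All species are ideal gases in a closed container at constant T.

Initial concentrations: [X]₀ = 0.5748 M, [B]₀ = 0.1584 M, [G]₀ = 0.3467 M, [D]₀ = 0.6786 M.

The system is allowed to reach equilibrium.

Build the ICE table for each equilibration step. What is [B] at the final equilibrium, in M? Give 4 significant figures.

[B]_eq = 0.3743 M

Q₀ = 28.55 vs Keq = 1.6390e-04 ⇒ Q>K, reverse
Step 1:
                  X         B         G         D
  I          0.5748    0.1584    0.3467    0.6786
  C          0.2159    0.2159    0.4318   -0.6477
  E          0.7907    0.3743    0.7785   0.03086
  solve Keq expr → x = -0.2159; check Q = 1.6390e-04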